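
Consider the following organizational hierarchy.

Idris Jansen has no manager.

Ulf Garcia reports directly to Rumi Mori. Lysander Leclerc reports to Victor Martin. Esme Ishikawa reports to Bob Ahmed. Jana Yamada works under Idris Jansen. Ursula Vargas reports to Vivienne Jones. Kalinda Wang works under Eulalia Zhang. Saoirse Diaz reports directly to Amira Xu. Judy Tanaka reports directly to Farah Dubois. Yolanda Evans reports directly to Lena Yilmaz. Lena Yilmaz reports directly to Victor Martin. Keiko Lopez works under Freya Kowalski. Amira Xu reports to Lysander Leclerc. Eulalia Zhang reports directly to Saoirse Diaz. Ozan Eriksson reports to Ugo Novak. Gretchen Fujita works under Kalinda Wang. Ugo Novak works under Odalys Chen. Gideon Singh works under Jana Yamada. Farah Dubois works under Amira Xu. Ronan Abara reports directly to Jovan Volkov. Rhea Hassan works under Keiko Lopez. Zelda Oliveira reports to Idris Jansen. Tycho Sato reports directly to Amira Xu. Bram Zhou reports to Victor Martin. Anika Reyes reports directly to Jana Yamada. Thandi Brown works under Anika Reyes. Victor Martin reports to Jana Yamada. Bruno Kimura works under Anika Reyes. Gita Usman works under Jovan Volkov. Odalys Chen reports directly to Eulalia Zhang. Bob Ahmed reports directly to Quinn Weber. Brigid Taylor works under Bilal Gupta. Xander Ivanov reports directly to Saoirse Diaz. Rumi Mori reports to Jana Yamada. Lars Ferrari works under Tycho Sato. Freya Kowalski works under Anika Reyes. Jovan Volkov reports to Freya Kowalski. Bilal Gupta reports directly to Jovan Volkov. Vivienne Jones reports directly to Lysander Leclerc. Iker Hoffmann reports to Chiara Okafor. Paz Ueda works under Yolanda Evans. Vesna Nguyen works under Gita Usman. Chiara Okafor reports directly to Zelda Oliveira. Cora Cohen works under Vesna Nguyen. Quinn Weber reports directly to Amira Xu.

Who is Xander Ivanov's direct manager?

Saoirse Diaz

Xander Ivanov reports directly to Saoirse Diaz.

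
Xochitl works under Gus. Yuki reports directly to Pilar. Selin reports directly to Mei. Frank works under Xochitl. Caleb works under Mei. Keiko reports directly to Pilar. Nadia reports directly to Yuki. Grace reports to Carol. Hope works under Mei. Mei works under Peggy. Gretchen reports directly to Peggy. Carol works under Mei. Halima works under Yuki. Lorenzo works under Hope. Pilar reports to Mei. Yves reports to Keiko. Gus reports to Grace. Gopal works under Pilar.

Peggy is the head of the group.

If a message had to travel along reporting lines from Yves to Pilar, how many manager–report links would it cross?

2

Yves is in Pilar's organization: the chain from Yves up to Pilar is Yves → Keiko → Pilar, which is 2 links.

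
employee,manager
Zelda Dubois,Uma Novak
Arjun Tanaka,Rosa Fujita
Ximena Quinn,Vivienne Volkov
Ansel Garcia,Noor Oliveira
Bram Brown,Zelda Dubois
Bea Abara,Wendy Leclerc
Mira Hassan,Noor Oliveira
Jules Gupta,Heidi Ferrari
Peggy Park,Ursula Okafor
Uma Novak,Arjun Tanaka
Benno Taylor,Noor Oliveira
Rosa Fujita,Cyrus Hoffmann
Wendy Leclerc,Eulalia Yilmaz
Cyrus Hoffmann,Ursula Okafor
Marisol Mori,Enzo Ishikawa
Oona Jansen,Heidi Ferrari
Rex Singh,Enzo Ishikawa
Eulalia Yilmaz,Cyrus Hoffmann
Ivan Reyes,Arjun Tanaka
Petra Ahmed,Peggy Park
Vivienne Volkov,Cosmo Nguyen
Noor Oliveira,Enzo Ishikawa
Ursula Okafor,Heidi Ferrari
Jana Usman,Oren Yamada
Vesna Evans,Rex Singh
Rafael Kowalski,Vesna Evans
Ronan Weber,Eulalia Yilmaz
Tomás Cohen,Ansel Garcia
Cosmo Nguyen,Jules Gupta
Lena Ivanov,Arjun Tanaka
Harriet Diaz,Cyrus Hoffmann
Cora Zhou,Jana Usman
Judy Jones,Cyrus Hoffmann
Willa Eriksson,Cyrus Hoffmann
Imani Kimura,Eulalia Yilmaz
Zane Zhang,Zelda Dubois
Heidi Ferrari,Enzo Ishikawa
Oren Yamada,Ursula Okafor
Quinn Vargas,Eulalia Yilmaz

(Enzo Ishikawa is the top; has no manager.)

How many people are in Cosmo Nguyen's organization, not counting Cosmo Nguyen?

2

Cosmo Nguyen directly manages Vivienne Volkov. Under Vivienne Volkov: Ximena Quinn (1). That's 2 in total.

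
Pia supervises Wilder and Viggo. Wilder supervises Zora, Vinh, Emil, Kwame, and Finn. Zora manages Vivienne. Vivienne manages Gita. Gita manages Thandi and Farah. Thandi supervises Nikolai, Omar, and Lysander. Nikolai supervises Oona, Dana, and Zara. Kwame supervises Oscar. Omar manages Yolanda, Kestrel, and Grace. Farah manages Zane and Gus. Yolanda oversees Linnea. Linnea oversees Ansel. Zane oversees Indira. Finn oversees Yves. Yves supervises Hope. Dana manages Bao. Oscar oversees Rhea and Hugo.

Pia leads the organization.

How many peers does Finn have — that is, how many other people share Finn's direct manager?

4

Finn reports to Wilder. Wilder's other direct reports are Zora, Vinh, Emil, Kwame — 4 peers.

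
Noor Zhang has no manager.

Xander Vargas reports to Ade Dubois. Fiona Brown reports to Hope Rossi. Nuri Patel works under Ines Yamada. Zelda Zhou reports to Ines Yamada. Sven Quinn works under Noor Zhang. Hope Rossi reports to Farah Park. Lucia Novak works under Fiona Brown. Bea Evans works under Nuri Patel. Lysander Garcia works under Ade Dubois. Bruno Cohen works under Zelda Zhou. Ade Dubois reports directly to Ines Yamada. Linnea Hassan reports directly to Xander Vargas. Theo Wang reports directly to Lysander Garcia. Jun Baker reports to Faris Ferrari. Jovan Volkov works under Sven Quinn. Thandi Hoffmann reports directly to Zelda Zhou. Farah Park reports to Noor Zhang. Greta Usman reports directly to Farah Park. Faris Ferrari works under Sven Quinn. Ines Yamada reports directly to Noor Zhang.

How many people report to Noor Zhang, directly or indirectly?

Noor Zhang directly manages Ines Yamada, Farah Park, Sven Quinn. Under Ines Yamada: Nuri Patel, Bea Evans, Ade Dubois, Lysander Garcia, Theo Wang, Xander Vargas, Linnea Hassan, Zelda Zhou, Thandi Hoffmann, Bruno Cohen (10). Under Farah Park: Greta Usman, Hope Rossi, Fiona Brown, Lucia Novak (4). Under Sven Quinn: Jovan Volkov, Faris Ferrari, Jun Baker (3). So Noor Zhang's organization is 3 direct reports plus everyone under them: 11 + 5 + 4 = 20.

20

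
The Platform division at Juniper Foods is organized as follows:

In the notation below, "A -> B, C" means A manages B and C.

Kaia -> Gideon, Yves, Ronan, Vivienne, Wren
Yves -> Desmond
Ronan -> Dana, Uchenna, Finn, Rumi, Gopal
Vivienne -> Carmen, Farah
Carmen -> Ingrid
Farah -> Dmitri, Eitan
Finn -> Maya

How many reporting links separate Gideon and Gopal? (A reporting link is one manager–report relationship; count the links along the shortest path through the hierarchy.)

3

Gideon is 1 level below Kaia, and Gopal is 2 levels below Kaia (their lowest common manager). The shortest path runs up from Gideon to Kaia and back down to Gopal: 1 + 2 = 3 links.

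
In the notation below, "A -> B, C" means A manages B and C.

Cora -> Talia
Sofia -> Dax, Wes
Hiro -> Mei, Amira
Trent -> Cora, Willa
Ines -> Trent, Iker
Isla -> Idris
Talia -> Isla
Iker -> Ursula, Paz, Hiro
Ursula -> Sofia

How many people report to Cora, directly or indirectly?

Cora directly manages Talia. Under Talia: Isla, Idris (2). That's 3 in total.

3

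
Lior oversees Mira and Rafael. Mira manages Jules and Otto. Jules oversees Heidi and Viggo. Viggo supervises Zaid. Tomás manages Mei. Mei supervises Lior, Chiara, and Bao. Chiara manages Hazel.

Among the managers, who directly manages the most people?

Mei

Direct-report counts: Tomás has 1; Mei has 3; Chiara has 1; Lior has 2; Mira has 2; Jules has 2; Viggo has 1. The largest is 3, held by Mei.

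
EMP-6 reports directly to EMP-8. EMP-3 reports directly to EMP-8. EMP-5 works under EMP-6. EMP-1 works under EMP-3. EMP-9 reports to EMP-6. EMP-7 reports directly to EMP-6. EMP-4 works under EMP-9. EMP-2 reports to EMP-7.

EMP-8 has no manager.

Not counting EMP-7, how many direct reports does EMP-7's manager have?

2

EMP-7 reports to EMP-6. EMP-6's other direct reports are EMP-5, EMP-9 — 2 peers.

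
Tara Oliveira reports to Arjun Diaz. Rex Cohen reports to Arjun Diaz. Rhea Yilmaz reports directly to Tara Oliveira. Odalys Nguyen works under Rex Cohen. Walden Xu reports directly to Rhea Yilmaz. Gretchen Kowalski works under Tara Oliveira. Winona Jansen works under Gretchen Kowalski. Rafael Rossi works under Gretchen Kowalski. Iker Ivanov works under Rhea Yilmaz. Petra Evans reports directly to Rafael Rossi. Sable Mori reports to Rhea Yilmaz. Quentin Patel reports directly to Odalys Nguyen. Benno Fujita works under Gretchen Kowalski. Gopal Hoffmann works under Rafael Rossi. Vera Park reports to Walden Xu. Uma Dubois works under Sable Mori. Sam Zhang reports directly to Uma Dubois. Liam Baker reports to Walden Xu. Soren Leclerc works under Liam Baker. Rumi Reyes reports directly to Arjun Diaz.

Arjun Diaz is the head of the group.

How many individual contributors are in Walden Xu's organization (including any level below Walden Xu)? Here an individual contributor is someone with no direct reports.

2

The people in Walden Xu's organization with no one reporting to them are Soren Leclerc, Vera Park. That is 2.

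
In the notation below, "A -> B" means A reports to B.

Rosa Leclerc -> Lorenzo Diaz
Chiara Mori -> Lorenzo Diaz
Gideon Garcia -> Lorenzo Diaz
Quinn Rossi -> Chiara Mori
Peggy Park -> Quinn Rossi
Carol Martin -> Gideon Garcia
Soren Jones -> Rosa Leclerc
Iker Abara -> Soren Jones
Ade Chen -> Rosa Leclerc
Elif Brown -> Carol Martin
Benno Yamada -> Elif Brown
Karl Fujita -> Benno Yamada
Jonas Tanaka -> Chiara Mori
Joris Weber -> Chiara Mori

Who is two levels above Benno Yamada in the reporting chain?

Carol Martin

Benno Yamada reports to Elif Brown, and Elif Brown reports to Carol Martin. So Benno Yamada's skip-level manager is Carol Martin.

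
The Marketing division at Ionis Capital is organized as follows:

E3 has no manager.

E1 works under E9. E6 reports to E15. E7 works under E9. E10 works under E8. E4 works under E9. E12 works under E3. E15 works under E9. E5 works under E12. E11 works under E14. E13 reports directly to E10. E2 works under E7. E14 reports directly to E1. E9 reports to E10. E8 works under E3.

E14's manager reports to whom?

E9

E14 reports to E1, and E1 reports to E9. So E14's skip-level manager is E9.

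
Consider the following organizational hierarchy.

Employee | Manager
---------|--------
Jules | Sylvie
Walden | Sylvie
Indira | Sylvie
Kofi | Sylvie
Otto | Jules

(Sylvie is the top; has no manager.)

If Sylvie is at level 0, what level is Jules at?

1

Chain from Jules up to Sylvie: Jules → Sylvie. That is 1 step up, so Jules is 1 level below Sylvie.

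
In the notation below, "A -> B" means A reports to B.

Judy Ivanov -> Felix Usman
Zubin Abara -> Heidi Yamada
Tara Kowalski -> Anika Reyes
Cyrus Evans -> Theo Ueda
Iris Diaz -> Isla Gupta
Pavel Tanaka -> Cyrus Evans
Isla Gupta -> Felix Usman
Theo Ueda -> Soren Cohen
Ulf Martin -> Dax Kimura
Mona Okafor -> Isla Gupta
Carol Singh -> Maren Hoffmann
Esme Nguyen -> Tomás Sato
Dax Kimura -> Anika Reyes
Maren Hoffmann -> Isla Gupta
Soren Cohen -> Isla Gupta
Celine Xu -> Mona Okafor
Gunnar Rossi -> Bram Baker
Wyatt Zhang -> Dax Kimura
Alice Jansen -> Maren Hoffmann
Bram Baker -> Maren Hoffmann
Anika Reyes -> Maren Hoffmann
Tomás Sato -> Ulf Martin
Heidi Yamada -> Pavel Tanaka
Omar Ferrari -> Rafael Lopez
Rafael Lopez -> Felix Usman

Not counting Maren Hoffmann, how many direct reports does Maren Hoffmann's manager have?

Maren Hoffmann reports to Isla Gupta. Isla Gupta's other direct reports are Soren Cohen, Mona Okafor, Iris Diaz — 3 peers.

3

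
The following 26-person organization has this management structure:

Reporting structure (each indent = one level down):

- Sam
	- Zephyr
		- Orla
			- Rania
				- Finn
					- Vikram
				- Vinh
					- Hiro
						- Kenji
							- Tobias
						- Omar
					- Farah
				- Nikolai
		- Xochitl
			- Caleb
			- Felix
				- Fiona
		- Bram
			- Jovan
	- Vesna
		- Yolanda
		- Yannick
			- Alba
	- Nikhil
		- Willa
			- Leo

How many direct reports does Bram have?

Bram directly manages Jovan. That is 1 direct report.

1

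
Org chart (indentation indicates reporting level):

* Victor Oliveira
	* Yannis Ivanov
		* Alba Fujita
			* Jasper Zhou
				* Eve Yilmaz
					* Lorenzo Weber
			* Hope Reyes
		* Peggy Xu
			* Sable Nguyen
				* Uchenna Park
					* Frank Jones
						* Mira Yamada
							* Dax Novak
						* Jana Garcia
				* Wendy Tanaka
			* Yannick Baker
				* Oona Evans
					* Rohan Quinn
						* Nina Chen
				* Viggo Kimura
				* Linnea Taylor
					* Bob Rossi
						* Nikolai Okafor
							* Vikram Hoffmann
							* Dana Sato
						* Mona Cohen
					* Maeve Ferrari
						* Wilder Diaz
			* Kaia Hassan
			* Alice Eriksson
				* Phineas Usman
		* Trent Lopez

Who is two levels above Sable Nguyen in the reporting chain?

Sable Nguyen reports to Peggy Xu, and Peggy Xu reports to Yannis Ivanov. So Sable Nguyen's skip-level manager is Yannis Ivanov.

Yannis Ivanov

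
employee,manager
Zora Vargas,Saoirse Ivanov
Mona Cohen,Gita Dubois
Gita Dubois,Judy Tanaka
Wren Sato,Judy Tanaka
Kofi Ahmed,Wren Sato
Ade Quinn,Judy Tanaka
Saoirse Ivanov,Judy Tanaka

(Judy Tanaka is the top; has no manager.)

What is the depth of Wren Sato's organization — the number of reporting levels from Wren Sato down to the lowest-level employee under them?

The longest chain under Wren Sato runs Wren Sato → Kofi Ahmed, which is 1 level below Wren Sato.

1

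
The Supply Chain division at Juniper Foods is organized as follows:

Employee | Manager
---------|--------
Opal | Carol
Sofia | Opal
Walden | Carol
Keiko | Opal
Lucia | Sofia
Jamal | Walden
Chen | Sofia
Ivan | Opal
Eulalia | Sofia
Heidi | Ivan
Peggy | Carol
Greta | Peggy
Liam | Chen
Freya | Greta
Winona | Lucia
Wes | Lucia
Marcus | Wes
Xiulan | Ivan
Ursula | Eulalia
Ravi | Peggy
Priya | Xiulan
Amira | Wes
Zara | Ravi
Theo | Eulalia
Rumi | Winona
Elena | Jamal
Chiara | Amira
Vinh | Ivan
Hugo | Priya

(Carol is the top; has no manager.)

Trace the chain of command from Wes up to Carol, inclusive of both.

Wes -> Lucia -> Sofia -> Opal -> Carol

Wes reports to Lucia. Lucia reports to Sofia. Sofia reports to Opal. Opal reports to Carol. Carol is at the top.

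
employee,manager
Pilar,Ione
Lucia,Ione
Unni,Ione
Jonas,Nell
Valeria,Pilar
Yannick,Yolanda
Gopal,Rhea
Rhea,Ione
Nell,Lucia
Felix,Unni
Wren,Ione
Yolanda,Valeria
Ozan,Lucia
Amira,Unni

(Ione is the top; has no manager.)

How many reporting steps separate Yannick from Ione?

4

Chain from Yannick up to Ione: Yannick → Yolanda → Valeria → Pilar → Ione. That is 4 steps up, so Yannick is 4 levels below Ione.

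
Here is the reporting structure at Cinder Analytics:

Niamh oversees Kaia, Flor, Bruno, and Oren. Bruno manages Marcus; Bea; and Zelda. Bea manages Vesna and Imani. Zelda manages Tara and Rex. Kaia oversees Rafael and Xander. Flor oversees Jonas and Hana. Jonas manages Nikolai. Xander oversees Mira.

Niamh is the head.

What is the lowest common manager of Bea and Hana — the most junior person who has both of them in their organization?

Bea's chain of managers is Bruno, Niamh. Hana's chain of managers is Flor, Niamh. The first manager that appears in both chains is Niamh.

Niamh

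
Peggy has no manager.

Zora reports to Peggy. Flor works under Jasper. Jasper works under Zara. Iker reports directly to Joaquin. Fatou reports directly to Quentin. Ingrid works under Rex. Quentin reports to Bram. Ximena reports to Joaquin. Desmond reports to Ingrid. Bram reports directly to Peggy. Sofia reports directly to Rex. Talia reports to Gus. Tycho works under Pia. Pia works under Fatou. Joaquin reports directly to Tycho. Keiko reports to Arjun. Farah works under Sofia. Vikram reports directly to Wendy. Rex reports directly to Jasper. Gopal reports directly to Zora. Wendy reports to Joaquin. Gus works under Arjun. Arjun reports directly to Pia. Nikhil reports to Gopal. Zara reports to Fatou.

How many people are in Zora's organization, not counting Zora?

2

Zora directly manages Gopal. Under Gopal: Nikhil (1). That's 2 in total.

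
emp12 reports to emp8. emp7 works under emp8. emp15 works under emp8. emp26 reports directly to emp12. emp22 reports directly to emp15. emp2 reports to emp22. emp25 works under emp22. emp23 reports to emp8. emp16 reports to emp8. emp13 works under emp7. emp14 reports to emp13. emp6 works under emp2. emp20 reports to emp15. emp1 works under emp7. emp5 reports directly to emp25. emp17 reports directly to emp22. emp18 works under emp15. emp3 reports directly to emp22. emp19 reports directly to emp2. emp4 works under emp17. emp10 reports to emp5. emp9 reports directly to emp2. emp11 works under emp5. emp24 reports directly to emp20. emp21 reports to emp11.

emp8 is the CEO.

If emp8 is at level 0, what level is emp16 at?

Chain from emp16 up to emp8: emp16 → emp8. That is 1 step up, so emp16 is 1 level below emp8.

1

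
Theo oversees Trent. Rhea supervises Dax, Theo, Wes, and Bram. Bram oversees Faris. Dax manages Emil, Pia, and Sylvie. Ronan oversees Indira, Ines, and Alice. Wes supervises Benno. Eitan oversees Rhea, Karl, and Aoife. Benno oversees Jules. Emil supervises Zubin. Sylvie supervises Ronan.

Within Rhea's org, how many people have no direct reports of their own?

8

The people in Rhea's organization with no one reporting to them are Faris, Jules, Zubin, Pia, Alice, Ines, Indira, Trent. That is 8.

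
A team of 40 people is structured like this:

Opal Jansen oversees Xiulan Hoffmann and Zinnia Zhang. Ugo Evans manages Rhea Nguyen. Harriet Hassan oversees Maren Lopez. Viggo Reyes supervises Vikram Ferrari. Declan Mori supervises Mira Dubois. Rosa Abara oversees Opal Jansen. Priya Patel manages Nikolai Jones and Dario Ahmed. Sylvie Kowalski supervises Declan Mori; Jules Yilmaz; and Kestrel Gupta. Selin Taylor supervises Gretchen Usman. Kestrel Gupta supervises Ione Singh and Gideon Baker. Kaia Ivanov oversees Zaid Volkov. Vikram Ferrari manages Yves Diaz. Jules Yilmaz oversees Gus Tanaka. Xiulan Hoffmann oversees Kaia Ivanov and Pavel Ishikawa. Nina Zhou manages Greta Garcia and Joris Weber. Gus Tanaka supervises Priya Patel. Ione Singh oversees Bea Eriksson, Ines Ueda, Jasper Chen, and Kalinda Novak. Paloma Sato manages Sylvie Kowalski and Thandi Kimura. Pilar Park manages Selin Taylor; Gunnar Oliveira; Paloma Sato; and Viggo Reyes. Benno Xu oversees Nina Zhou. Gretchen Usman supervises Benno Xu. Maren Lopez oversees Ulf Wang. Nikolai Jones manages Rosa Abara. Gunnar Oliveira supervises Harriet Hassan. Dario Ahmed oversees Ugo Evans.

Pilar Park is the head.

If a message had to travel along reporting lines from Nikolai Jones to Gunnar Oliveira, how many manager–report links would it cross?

Nikolai Jones is 6 levels below Pilar Park, and Gunnar Oliveira is 1 level below Pilar Park (their lowest common manager). The shortest path runs up from Nikolai Jones to Pilar Park and back down to Gunnar Oliveira: 6 + 1 = 7 links.

7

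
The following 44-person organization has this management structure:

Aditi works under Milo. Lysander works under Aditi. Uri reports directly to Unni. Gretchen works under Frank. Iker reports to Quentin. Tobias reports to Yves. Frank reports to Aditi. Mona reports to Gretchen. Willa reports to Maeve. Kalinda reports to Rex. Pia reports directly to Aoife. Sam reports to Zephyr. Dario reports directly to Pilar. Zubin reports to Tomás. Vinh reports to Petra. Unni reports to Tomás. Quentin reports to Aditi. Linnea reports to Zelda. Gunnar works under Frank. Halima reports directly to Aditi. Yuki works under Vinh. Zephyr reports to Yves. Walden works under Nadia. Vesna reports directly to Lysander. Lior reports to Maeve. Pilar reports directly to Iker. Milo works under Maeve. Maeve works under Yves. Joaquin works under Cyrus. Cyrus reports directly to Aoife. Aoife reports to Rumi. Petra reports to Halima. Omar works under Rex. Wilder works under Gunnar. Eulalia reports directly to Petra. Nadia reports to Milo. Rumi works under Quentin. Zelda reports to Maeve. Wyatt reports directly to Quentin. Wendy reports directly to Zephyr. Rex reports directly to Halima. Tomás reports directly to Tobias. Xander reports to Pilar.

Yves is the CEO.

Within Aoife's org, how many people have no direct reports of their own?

The people in Aoife's organization with no one reporting to them are Pia, Joaquin. That is 2.

2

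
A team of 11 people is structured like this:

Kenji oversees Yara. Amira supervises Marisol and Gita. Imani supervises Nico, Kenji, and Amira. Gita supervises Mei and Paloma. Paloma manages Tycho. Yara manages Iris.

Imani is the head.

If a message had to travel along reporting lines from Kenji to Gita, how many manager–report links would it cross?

3

Kenji is 1 level below Imani, and Gita is 2 levels below Imani (their lowest common manager). The shortest path runs up from Kenji to Imani and back down to Gita: 1 + 2 = 3 links.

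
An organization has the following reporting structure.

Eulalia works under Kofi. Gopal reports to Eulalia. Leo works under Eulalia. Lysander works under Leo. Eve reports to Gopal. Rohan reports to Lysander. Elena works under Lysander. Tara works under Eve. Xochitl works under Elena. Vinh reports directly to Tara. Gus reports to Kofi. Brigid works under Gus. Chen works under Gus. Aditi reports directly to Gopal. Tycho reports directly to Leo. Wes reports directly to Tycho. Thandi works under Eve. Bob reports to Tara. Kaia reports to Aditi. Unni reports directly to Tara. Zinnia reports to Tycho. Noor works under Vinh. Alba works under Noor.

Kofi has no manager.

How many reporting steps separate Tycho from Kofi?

Chain from Tycho up to Kofi: Tycho → Leo → Eulalia → Kofi. That is 3 steps up, so Tycho is 3 levels below Kofi.

3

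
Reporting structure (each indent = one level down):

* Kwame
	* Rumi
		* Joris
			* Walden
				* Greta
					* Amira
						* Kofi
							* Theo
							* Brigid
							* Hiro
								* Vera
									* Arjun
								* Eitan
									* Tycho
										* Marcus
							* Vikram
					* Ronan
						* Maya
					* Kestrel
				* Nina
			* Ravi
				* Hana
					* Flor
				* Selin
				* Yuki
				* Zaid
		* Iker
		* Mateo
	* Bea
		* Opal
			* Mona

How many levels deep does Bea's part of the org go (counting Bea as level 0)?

The longest chain under Bea runs Bea → Opal → Mona, which is 2 levels below Bea.

2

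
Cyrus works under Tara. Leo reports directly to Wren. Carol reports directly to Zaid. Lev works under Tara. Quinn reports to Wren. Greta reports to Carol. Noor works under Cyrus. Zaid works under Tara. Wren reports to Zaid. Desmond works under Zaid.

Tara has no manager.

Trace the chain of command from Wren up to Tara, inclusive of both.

Wren reports to Zaid. Zaid reports to Tara. Tara is at the top.

Wren -> Zaid -> Tara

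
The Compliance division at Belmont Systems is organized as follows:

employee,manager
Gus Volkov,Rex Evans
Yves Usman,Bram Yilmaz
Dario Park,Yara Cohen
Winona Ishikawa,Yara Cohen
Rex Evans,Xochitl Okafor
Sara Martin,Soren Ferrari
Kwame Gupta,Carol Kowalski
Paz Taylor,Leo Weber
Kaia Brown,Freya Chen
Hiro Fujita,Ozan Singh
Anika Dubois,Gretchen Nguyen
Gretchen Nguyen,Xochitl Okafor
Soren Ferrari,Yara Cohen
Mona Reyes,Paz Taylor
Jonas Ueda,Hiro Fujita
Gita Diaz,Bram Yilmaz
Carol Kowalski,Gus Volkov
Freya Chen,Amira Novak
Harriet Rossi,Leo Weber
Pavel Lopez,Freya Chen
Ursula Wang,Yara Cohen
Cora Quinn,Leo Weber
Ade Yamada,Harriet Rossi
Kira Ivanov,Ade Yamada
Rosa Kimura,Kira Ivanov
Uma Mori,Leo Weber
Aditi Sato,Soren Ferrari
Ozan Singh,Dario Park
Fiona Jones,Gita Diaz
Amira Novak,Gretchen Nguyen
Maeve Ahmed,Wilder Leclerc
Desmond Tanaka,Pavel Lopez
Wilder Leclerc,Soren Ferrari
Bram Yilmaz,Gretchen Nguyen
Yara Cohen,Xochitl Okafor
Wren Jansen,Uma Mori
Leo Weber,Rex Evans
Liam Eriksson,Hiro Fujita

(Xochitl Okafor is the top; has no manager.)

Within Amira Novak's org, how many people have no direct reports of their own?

The people in Amira Novak's organization with no one reporting to them are Kaia Brown, Desmond Tanaka. That is 2.

2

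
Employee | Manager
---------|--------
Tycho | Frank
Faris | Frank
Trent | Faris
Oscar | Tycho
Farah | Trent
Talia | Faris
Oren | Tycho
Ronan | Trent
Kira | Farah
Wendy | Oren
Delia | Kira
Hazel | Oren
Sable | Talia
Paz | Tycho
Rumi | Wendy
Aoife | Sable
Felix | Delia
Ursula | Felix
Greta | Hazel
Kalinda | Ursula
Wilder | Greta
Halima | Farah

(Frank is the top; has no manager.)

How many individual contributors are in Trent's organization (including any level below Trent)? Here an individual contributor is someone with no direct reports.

The people in Trent's organization with no one reporting to them are Ronan, Halima, Kalinda. That is 3.

3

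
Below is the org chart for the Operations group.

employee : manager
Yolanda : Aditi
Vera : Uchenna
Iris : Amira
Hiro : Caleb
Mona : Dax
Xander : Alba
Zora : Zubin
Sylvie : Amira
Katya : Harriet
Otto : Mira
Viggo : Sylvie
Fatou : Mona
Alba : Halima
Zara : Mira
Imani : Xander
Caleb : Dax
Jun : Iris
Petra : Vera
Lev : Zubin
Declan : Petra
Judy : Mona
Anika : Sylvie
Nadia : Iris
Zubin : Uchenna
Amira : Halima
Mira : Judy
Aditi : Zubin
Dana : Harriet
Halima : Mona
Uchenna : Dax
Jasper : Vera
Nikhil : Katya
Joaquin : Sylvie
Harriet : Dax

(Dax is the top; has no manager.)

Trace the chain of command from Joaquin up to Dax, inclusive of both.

Joaquin -> Sylvie -> Amira -> Halima -> Mona -> Dax

Joaquin reports to Sylvie. Sylvie reports to Amira. Amira reports to Halima. Halima reports to Mona. Mona reports to Dax. Dax is at the top.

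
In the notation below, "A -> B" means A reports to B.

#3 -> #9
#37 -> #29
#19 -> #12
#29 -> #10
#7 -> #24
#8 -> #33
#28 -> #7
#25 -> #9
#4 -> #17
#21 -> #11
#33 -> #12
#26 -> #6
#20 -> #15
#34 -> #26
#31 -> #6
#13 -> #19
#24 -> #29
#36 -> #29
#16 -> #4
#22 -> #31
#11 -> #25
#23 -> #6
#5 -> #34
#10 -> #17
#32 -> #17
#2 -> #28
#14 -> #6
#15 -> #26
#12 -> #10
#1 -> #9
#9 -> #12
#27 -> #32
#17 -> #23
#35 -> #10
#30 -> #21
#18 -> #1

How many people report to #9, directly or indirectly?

#9 directly manages #25, #1, #3. Under #25: #11, #21, #30 (3). Under #1: #18 (1). #3 has no reports. So #9's organization is 3 direct reports plus everyone under them: 4 + 2 + 1 = 7.

7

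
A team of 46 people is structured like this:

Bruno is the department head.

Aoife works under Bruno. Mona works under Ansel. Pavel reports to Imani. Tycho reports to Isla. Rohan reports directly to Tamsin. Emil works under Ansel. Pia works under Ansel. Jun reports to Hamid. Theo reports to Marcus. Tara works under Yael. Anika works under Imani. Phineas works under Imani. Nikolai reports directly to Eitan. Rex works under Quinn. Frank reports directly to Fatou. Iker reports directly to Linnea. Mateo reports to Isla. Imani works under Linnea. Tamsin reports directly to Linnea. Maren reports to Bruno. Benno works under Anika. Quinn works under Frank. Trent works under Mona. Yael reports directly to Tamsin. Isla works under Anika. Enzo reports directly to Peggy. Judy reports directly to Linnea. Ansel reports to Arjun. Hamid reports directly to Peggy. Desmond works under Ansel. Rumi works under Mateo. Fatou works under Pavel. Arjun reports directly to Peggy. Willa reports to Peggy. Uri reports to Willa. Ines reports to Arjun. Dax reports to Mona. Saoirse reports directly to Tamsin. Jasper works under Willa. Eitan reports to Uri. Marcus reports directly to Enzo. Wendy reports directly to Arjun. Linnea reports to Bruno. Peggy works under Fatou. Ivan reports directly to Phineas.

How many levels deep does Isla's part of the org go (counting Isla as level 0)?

The longest chain under Isla runs Isla → Mateo → Rumi, which is 2 levels below Isla.

2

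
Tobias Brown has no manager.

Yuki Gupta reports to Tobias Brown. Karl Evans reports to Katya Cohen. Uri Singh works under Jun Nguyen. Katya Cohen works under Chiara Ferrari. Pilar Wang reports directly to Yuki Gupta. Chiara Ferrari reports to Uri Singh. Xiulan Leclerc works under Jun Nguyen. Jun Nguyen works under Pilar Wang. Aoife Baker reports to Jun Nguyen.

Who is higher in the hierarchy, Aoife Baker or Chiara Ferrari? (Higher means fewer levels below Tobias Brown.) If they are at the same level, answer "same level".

Aoife Baker is 4 levels below Tobias Brown; Chiara Ferrari is 5. Aoife Baker is higher.

Aoife Baker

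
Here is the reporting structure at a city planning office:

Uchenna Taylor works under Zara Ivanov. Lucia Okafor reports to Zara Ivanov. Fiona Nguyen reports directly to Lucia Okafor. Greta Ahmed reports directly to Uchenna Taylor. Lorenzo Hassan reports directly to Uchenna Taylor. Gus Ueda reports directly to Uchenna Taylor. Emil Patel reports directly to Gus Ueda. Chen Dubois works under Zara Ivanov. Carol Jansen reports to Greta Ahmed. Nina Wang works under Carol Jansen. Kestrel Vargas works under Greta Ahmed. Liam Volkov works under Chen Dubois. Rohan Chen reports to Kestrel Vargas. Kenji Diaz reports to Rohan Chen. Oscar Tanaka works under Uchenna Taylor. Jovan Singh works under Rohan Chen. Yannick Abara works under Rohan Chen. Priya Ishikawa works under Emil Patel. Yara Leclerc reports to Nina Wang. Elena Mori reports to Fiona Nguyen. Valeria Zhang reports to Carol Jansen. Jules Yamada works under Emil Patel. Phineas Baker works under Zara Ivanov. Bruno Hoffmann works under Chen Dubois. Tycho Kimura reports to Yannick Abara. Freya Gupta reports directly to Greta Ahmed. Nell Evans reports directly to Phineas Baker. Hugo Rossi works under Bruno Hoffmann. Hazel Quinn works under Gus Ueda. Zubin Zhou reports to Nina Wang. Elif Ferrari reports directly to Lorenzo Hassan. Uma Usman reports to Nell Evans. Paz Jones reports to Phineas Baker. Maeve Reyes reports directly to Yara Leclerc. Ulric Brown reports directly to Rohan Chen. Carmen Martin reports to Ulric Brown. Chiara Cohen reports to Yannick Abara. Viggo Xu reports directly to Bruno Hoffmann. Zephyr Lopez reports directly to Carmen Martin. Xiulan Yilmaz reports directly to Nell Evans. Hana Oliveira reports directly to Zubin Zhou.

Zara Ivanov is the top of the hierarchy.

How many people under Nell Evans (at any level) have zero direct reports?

2

The people in Nell Evans's organization with no one reporting to them are Xiulan Yilmaz, Uma Usman. That is 2.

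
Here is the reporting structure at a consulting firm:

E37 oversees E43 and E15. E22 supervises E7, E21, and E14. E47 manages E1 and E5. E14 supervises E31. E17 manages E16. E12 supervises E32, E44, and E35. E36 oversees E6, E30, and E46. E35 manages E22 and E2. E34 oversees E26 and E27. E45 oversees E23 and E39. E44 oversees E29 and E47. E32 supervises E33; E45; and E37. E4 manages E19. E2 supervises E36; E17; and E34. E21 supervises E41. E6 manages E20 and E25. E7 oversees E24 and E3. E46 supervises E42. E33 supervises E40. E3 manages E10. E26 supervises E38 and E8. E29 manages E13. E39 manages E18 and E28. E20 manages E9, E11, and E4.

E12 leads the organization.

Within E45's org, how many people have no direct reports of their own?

The people in E45's organization with no one reporting to them are E28, E18, E23. That is 3.

3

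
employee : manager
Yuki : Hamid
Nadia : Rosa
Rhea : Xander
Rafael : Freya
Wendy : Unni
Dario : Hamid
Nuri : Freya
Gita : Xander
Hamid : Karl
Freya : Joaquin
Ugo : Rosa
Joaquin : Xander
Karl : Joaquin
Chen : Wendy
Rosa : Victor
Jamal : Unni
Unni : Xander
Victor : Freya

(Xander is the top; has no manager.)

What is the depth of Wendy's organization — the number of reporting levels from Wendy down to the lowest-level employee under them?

The longest chain under Wendy runs Wendy → Chen, which is 1 level below Wendy.

1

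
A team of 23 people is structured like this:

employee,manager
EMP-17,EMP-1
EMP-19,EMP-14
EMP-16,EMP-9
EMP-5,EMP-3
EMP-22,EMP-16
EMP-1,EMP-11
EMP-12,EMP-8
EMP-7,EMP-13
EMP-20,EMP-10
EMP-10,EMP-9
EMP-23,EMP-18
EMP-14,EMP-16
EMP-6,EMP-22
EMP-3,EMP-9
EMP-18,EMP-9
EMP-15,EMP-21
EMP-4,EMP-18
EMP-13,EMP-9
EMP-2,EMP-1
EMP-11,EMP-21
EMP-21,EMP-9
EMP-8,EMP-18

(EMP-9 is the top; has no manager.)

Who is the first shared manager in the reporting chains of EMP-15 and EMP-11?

EMP-21

EMP-15's chain of managers is EMP-21, EMP-9. EMP-11's chain of managers is EMP-21, EMP-9. The first manager that appears in both chains is EMP-21.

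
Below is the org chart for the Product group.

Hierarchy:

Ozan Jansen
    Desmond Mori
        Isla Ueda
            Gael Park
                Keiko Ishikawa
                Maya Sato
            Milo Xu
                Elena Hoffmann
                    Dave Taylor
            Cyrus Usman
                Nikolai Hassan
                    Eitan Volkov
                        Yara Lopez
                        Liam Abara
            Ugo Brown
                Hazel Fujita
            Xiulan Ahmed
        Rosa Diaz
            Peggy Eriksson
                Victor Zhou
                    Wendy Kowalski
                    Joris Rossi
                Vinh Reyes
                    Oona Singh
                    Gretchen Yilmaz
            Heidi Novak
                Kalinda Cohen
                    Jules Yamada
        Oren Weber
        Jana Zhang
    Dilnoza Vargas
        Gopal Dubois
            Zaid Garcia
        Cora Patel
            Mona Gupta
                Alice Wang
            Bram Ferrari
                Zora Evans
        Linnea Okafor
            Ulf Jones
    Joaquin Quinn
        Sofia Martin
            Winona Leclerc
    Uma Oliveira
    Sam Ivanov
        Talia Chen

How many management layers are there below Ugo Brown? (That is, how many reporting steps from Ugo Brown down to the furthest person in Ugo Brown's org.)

The longest chain under Ugo Brown runs Ugo Brown → Hazel Fujita, which is 1 level below Ugo Brown.

1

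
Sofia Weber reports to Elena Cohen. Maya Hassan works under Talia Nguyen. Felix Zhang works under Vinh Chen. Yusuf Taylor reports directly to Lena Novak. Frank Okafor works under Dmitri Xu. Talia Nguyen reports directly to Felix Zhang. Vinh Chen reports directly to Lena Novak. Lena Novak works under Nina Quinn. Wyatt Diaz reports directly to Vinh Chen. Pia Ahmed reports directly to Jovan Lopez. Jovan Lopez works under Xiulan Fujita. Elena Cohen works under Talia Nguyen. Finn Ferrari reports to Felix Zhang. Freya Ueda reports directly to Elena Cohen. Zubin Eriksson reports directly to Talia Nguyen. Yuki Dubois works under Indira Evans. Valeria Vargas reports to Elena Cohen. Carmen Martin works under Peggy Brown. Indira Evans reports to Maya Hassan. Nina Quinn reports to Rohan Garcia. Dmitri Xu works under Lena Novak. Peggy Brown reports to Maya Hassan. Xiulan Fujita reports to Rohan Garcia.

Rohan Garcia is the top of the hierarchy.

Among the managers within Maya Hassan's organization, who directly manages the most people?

Direct-report counts within Maya Hassan's organization: Maya Hassan has 2; Indira Evans has 1; Peggy Brown has 1. The largest is 2, held by Maya Hassan.

Maya Hassan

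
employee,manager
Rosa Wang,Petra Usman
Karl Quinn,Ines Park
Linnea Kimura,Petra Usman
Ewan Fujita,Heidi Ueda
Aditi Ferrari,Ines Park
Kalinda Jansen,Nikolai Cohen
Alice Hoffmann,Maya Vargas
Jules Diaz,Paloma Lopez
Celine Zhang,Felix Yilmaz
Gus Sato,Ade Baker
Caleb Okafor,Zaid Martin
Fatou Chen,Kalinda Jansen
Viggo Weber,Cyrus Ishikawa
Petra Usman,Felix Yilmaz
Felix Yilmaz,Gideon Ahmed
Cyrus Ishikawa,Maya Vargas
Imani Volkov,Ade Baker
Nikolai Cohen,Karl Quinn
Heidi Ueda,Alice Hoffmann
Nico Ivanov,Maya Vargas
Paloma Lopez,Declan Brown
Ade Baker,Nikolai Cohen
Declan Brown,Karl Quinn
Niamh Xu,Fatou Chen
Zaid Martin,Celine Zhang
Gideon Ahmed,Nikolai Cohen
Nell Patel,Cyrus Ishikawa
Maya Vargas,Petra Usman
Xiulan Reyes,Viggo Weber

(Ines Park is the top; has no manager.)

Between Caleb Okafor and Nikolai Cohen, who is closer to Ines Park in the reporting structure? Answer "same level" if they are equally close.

Caleb Okafor is 7 levels below Ines Park; Nikolai Cohen is 2. Nikolai Cohen is higher.

Nikolai Cohen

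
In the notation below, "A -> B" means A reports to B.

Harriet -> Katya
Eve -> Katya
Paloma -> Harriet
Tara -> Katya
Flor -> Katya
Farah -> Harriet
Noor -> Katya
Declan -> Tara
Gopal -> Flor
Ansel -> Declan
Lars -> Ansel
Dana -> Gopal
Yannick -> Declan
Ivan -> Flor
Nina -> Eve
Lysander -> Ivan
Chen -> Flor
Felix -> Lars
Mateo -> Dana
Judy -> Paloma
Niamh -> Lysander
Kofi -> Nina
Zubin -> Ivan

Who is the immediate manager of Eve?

Katya

Eve reports directly to Katya.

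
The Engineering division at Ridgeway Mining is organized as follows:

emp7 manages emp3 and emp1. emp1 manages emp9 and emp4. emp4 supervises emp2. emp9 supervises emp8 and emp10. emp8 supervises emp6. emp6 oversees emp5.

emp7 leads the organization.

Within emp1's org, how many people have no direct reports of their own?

The people in emp1's organization with no one reporting to them are emp10, emp5, emp2. That is 3.

3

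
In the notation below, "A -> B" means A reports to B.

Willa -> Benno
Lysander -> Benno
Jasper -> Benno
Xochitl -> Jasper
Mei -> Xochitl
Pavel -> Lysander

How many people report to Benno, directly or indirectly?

6

Benno directly manages Willa, Lysander, Jasper. Willa has no reports. Under Lysander: Pavel (1). Under Jasper: Xochitl, Mei (2). So Benno's organization is 3 direct reports plus everyone under them: 1 + 2 + 3 = 6.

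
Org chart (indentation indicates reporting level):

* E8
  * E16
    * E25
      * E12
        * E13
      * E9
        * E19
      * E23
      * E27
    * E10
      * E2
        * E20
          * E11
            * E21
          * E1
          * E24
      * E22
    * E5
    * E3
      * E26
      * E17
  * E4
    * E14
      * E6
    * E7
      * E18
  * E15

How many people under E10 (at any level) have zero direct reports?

The people in E10's organization with no one reporting to them are E22, E24, E1, E21. That is 4.

4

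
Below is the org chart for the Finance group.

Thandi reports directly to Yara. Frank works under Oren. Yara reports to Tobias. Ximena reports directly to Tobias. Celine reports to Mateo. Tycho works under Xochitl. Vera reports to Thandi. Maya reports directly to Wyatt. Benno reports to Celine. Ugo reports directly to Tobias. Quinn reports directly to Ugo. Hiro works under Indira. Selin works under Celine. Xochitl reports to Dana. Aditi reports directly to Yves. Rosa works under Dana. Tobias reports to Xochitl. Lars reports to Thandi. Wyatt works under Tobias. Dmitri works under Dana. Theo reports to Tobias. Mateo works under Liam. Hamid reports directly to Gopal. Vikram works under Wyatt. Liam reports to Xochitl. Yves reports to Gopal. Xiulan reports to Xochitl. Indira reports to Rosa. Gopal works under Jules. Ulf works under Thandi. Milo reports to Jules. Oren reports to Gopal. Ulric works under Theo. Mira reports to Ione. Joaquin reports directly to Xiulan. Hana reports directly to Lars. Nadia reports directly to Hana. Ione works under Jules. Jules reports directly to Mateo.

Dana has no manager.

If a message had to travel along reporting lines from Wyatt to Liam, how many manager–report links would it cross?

Wyatt is 2 levels below Xochitl, and Liam is 1 level below Xochitl (their lowest common manager). The shortest path runs up from Wyatt to Xochitl and back down to Liam: 2 + 1 = 3 links.

3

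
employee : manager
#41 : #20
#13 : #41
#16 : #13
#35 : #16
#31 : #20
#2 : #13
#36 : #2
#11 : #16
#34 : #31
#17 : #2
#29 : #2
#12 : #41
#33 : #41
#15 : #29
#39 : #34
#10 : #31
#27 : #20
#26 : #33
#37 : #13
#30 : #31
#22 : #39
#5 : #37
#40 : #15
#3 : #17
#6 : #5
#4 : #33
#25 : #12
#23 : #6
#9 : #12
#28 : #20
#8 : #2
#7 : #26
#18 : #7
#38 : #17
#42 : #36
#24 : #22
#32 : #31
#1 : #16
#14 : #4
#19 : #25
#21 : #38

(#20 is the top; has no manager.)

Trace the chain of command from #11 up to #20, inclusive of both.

#11 -> #16 -> #13 -> #41 -> #20

#11 reports to #16. #16 reports to #13. #13 reports to #41. #41 reports to #20. #20 is at the top.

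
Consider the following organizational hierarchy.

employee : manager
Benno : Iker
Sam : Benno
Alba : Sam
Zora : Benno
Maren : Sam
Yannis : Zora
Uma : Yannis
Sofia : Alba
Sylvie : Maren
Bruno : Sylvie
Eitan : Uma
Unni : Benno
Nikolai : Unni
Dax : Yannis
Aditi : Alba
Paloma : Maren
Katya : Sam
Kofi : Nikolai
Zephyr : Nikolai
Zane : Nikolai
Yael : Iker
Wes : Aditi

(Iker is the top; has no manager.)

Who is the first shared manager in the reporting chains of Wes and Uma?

Wes's chain of managers is Aditi, Alba, Sam, Benno, Iker. Uma's chain of managers is Yannis, Zora, Benno, Iker. The first manager that appears in both chains is Benno.

Benno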